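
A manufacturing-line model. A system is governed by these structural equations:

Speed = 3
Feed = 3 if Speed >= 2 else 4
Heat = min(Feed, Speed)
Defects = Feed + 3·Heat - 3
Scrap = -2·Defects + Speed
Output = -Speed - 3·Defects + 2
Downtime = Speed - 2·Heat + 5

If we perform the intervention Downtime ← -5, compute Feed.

3

Under do(Downtime=-5), the mechanism Downtime = Speed - 2·Heat + 5 is discarded; Downtime is fixed at -5.
Feed is not downstream of the intervention, so its value is determined by the original equations.
Feed = 3 if Speed >= 2 else 4  [with Speed=3]  = 3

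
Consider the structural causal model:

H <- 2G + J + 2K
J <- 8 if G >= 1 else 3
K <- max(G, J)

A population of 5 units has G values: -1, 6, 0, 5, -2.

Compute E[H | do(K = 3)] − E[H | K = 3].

7.2

Every unit gets K=3 under the intervention. H values become 7, 26, 9, 24, 5; E[H|do(K=3)] = 14.2.
Conditioning on K=3 selects the 3 unit(s) with G ∈ {-1, 0, -2}. Their H values: 7, 9, 5. Mean = 7.
Difference = 14.2 − 7 = 7.2.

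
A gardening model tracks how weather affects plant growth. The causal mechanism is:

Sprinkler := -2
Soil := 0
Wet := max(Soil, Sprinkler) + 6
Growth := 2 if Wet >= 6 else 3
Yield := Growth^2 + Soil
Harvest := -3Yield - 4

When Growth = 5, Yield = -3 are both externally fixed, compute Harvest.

The joint intervention fixes Growth = 5, Yield = -3, removing each variable's own equation.
Harvest = -3Yield - 4  [with Yield=-3]  = 5

5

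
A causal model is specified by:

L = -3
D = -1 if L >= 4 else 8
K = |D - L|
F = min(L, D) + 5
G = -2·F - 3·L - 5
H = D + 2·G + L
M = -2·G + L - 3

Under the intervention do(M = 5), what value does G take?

0

The intervention breaks the incoming arrows to M: M = -2·G + L - 3 no longer applies, and M = 5.
G is not downstream of the intervention, so its value is determined by the original equations.
D = -1 if L >= 4 else 8  [with L=-3]  = 8
F = min(L, D) + 5  [with L=-3, D=8]  = 2
G = -2·F - 3·L - 5  [with F=2, L=-3]  = 0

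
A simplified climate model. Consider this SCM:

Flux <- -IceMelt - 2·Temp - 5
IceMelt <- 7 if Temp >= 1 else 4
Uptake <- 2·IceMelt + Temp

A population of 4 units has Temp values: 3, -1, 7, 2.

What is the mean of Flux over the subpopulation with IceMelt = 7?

-20

Conditioning on IceMelt=7 selects the 3 unit(s) with Temp ∈ {3, 7, 2}. Their Flux values: -18, -26, -16. Mean = -20.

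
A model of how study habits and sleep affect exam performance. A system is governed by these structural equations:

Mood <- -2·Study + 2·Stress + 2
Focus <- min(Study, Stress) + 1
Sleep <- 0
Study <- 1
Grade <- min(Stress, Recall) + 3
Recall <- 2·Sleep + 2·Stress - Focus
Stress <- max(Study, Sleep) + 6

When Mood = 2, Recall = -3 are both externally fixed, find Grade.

Under do(Mood = 2, Recall = -3), each intervened variable's structural equation is replaced by its fixed value.
Stress = max(Study, Sleep) + 6  [with Study=1, Sleep=0]  = 7
Grade = min(Stress, Recall) + 3  [with Stress=7, Recall=-3]  = 0

0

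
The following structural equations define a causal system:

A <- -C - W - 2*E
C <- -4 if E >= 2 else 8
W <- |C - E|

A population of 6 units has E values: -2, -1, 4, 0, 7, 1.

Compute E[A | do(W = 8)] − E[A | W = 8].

-1

The intervention sets W=8 in all 6 units regardless of E. Recomputing A per unit gives -12, -14, -12, -16, -18, -18; average -15.
E[A|W=8] averages over only the 2 units with W=8 (E = 4, 0): A = -12, -16, mean -14.
Difference = -15 − (-14) = -1.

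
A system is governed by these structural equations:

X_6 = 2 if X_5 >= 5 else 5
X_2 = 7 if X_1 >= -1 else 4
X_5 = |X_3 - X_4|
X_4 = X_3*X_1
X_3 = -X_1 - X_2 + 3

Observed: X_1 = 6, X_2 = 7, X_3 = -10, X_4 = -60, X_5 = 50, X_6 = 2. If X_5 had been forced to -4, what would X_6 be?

5

The intervention breaks the incoming arrows to X_5: X_5 = |X_3 - X_4| no longer applies, and X_5 = -4.
X_6 = 2 if X_5 >= 5 else 5  [with X_5=-4]  = 5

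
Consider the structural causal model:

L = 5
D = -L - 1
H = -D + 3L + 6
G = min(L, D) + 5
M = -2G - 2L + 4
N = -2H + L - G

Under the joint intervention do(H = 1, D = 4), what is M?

-24

Setting H = 1, D = 4 by intervention discards those variables' equations.
G = min(L, D) + 5  [with L=5, D=4]  = 9
M = -2G - 2L + 4  [with G=9, L=5]  = -24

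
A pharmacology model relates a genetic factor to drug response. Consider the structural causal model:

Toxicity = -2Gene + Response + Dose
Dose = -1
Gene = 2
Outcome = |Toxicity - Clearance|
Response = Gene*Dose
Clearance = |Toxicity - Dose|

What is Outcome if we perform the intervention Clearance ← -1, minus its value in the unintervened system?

The intervention breaks the incoming arrows to Clearance: Clearance = |Toxicity - Dose| no longer applies, and Clearance = -1.
Response = Gene*Dose  [with Gene=2, Dose=-1]  = -2
Toxicity = -2Gene + Response + Dose  [with Gene=2, Response=-2, Dose=-1]  = -7
Outcome = |Toxicity - Clearance|  [with Toxicity=-7, Clearance=-1]  = 6
Without intervention: Response = Gene*Dose  [with Gene=2, Dose=-1]  = -2; Toxicity = -2Gene + Response + Dose  [with Gene=2, Response=-2, Dose=-1]  = -7; Clearance = |Toxicity - Dose|  [with Toxicity=-7, Dose=-1]  = 6; Outcome = |Toxicity - Clearance|  [with Toxicity=-7, Clearance=6]  = 13.
Change = 6 − 13 = -7.

-7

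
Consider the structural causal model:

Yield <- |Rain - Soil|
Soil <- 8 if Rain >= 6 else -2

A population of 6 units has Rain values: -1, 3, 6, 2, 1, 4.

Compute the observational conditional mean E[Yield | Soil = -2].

3.8

Observing Soil=-2 restricts to units where Soil's equation naturally yields -2: Rain ∈ {-1, 3, 2, 1, 4}. In that subpopulation Yield = 1, 5, 4, 3, 6, mean 3.8.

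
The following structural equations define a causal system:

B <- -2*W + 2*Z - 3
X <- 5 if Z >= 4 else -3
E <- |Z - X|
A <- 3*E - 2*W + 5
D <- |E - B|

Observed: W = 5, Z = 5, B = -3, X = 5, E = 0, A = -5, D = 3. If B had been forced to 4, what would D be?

The intervention breaks the incoming arrows to B: B <- -2*W + 2*Z - 3 no longer applies, and B = 4.
X = 5 if Z >= 4 else -3  [with Z=5]  = 5
E = |Z - X|  [with Z=5, X=5]  = 0
D = |E - B|  [with E=0, B=4]  = 4

4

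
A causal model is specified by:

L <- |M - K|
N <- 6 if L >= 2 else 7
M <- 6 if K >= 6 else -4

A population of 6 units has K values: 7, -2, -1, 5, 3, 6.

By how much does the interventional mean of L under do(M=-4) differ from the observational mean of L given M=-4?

Every unit gets M=-4 under the intervention. L values become 11, 2, 3, 9, 7, 10; E[L|do(M=-4)] = 7.
E[L|M=-4] averages over only the 4 units with M=-4 (K = -2, -1, 5, 3): L = 2, 3, 9, 7, mean 5.25.
Difference = 7 − 5.25 = 1.75.

1.75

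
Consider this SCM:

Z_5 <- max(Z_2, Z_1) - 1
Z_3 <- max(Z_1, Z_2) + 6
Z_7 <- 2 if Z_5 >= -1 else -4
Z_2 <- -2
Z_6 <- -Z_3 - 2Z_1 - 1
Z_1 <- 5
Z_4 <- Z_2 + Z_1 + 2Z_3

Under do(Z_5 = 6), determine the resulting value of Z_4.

25

The intervention breaks the incoming arrows to Z_5: Z_5 <- max(Z_2, Z_1) - 1 no longer applies, and Z_5 = 6.
Since Z_4 is not a descendant of the intervened variable, it is unaffected.
Z_3 = max(Z_1, Z_2) + 6  [with Z_1=5, Z_2=-2]  = 11
Z_4 = Z_2 + Z_1 + 2Z_3  [with Z_2=-2, Z_1=5, Z_3=11]  = 25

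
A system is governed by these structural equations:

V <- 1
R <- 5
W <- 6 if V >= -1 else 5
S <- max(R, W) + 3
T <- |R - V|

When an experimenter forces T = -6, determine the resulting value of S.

do(T=-6) replaces the equation T <- |R - V| with the constant T = -6.
S is not downstream of the intervention, so its value is determined by the original equations.
W = 6 if V >= -1 else 5  [with V=1]  = 6
S = max(R, W) + 3  [with R=5, W=6]  = 9

9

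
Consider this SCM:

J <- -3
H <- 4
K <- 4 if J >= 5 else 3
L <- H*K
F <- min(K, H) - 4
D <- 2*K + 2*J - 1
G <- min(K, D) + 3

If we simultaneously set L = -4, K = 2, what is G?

0

The joint intervention fixes L = -4, K = 2, removing each variable's own equation.
D = 2*K + 2*J - 1  [with K=2, J=-3]  = -3
G = min(K, D) + 3  [with K=2, D=-3]  = 0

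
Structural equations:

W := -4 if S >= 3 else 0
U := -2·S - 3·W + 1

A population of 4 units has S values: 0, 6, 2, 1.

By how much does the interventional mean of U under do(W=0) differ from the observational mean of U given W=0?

Every unit gets W=0 under the intervention. U values become 1, -11, -3, -1; E[U|do(W=0)] = -3.5.
Conditioning on W=0 selects the 3 unit(s) with S ∈ {0, 2, 1}. Their U values: 1, -3, -1. Mean = -1.
Difference = -3.5 − (-1) = -2.5.

-2.5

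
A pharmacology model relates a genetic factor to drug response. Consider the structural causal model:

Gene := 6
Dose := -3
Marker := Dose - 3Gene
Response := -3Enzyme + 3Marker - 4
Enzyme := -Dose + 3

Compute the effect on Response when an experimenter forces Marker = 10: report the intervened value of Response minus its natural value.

93

Intervening sets Marker = 10 and removes its equation (Marker := Dose - 3Gene).
Enzyme = -Dose + 3  [with Dose=-3]  = 6
Response = -3Enzyme + 3Marker - 4  [with Enzyme=6, Marker=10]  = 8
Without intervention: Enzyme = -Dose + 3  [with Dose=-3]  = 6; Marker = Dose - 3Gene  [with Dose=-3, Gene=6]  = -21; Response = -3Enzyme + 3Marker - 4  [with Enzyme=6, Marker=-21]  = -85.
Change = 8 − (-85) = 93.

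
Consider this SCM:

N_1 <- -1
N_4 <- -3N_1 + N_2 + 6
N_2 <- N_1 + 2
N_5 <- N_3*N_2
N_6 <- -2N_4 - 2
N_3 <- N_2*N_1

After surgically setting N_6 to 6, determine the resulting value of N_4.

do(N_6=6) replaces the equation N_6 <- -2N_4 - 2 with the constant N_6 = 6.
No directed path runs from N_6 to N_4, so N_4 keeps its natural value.
N_2 = N_1 + 2  [with N_1=-1]  = 1
N_4 = -3N_1 + N_2 + 6  [with N_1=-1, N_2=1]  = 10

10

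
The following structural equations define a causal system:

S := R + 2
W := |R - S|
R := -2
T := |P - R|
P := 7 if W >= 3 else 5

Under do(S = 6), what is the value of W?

8

The intervention breaks the incoming arrows to S: S := R + 2 no longer applies, and S = 6.
W = |R - S|  [with R=-2, S=6]  = 8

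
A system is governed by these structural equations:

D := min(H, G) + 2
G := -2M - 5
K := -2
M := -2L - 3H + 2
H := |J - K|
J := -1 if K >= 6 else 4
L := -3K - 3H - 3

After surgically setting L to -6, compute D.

5

The intervention breaks the incoming arrows to L: L := -3K - 3H - 3 no longer applies, and L = -6.
J = -1 if K >= 6 else 4  [with K=-2]  = 4
H = |J - K|  [with J=4, K=-2]  = 6
M = -2L - 3H + 2  [with L=-6, H=6]  = -4
G = -2M - 5  [with M=-4]  = 3
D = min(H, G) + 2  [with H=6, G=3]  = 5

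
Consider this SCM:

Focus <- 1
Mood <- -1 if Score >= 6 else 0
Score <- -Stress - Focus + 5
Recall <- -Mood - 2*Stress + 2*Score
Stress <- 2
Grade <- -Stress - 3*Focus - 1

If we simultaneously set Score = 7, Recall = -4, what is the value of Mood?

The joint intervention fixes Score = 7, Recall = -4, removing each variable's own equation.
Mood = -1 if Score >= 6 else 0  [with Score=7]  = -1

-1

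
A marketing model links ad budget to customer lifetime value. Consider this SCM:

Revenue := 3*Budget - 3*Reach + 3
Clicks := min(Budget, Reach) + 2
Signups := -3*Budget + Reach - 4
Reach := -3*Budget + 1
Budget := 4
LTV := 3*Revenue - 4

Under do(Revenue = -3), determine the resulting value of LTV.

-13

The intervention breaks the incoming arrows to Revenue: Revenue := 3*Budget - 3*Reach + 3 no longer applies, and Revenue = -3.
LTV = 3*Revenue - 4  [with Revenue=-3]  = -13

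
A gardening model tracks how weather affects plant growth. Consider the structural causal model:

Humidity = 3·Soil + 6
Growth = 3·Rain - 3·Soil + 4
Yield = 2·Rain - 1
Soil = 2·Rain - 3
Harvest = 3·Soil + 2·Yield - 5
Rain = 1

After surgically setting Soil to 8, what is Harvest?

21

Under do(Soil=8), the mechanism Soil = 2·Rain - 3 is discarded; Soil is fixed at 8.
Yield = 2·Rain - 1  [with Rain=1]  = 1
Harvest = 3·Soil + 2·Yield - 5  [with Soil=8, Yield=1]  = 21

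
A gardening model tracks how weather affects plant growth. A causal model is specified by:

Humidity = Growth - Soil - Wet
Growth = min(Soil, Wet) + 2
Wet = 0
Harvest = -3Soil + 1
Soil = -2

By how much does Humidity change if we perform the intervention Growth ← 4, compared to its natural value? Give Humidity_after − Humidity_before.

4

The intervention breaks the incoming arrows to Growth: Growth = min(Soil, Wet) + 2 no longer applies, and Growth = 4.
Humidity = Growth - Soil - Wet  [with Growth=4, Soil=-2, Wet=0]  = 6
Without intervention: Growth = min(Soil, Wet) + 2  [with Soil=-2, Wet=0]  = 0; Humidity = Growth - Soil - Wet  [with Growth=0, Soil=-2, Wet=0]  = 2.
Change = 6 − 2 = 4.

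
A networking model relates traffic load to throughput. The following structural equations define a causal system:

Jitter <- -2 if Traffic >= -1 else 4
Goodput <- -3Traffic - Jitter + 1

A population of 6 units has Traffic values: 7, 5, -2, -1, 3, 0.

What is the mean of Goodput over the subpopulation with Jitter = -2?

-5.4

Conditioning on Jitter=-2 selects the 5 unit(s) with Traffic ∈ {7, 5, -1, 3, 0}. Their Goodput values: -18, -12, 6, -6, 3. Mean = -5.4.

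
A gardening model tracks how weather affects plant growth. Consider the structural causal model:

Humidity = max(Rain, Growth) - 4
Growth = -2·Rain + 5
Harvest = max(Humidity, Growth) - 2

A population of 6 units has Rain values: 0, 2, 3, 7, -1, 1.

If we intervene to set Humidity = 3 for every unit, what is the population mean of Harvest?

2

The intervention sets Humidity=3 in all 6 units regardless of Rain. Recomputing Harvest per unit gives 3, 1, 1, 1, 5, 1; average 2.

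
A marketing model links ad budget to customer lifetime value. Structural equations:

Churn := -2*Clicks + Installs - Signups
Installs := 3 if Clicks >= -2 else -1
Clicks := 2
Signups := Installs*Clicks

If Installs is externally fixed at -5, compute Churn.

1

Under do(Installs=-5), the mechanism Installs := 3 if Clicks >= -2 else -1 is discarded; Installs is fixed at -5.
Signups = Installs*Clicks  [with Installs=-5, Clicks=2]  = -10
Churn = -2*Clicks + Installs - Signups  [with Clicks=2, Installs=-5, Signups=-10]  = 1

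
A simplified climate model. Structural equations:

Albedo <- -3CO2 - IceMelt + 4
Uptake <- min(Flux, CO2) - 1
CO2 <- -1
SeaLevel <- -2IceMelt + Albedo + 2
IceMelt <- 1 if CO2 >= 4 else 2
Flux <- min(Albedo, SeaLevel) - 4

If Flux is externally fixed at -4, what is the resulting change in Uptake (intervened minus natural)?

-3

The intervention breaks the incoming arrows to Flux: Flux <- min(Albedo, SeaLevel) - 4 no longer applies, and Flux = -4.
Uptake = min(Flux, CO2) - 1  [with Flux=-4, CO2=-1]  = -5
Without intervention: IceMelt = 1 if CO2 >= 4 else 2  [with CO2=-1]  = 2; Albedo = -3CO2 - IceMelt + 4  [with CO2=-1, IceMelt=2]  = 5; SeaLevel = -2IceMelt + Albedo + 2  [with IceMelt=2, Albedo=5]  = 3; Flux = min(Albedo, SeaLevel) - 4  [with Albedo=5, SeaLevel=3]  = -1; Uptake = min(Flux, CO2) - 1  [with Flux=-1, CO2=-1]  = -2.
Change = -5 − (-2) = -3.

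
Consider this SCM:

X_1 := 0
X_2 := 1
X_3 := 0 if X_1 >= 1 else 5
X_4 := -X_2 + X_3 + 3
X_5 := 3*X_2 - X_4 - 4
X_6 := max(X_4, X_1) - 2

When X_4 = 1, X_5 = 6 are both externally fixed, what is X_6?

The joint intervention fixes X_4 = 1, X_5 = 6, removing each variable's own equation.
X_6 = max(X_4, X_1) - 2  [with X_4=1, X_1=0]  = -1

-1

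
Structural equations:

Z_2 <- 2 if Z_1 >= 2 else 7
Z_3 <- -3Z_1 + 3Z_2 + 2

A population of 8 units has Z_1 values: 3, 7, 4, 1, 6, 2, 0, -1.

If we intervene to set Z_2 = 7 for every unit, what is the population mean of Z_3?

The intervention sets Z_2=7 in all 8 units regardless of Z_1. Recomputing Z_3 per unit gives 14, 2, 11, 20, 5, 17, 23, 26; average 14.75.

14.75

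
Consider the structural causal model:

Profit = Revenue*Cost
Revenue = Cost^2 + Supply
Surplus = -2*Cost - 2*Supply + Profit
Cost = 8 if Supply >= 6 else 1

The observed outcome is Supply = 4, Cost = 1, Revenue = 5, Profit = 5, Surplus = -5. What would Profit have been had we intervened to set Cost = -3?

-39

Under do(Cost=-3), the mechanism Cost = 8 if Supply >= 6 else 1 is discarded; Cost is fixed at -3.
Revenue = Cost^2 + Supply  [with Cost=-3, Supply=4]  = 13
Profit = Revenue*Cost  [with Revenue=13, Cost=-3]  = -39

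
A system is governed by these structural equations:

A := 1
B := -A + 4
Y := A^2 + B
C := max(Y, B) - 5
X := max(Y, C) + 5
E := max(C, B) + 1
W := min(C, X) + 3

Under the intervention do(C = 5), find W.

The intervention breaks the incoming arrows to C: C := max(Y, B) - 5 no longer applies, and C = 5.
B = -A + 4  [with A=1]  = 3
Y = A^2 + B  [with A=1, B=3]  = 4
X = max(Y, C) + 5  [with Y=4, C=5]  = 10
W = min(C, X) + 3  [with C=5, X=10]  = 8

8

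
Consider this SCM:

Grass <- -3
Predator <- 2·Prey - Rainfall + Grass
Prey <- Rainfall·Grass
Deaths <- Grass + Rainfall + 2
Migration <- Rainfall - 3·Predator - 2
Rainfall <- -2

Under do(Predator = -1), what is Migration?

-1

Under do(Predator=-1), the mechanism Predator <- 2·Prey - Rainfall + Grass is discarded; Predator is fixed at -1.
Migration = Rainfall - 3·Predator - 2  [with Rainfall=-2, Predator=-1]  = -1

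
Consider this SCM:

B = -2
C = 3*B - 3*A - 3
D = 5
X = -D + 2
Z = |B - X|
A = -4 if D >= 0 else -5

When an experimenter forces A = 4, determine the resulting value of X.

-3

do(A=4) replaces the equation A = -4 if D >= 0 else -5 with the constant A = 4.
X is not downstream of the intervention, so its value is determined by the original equations.
X = -D + 2  [with D=5]  = -3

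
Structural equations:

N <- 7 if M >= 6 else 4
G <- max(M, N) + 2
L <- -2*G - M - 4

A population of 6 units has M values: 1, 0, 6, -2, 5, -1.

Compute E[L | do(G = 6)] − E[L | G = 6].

Under do(G=6), G's equation is replaced by G=6 for every unit. Per-unit L: -17, -16, -22, -14, -21, -15. Mean = -17.5.
Conditioning on G=6 selects the 4 unit(s) with M ∈ {1, 0, -2, -1}. Their L values: -17, -16, -14, -15. Mean = -15.5.
Difference = -17.5 − (-15.5) = -2.

-2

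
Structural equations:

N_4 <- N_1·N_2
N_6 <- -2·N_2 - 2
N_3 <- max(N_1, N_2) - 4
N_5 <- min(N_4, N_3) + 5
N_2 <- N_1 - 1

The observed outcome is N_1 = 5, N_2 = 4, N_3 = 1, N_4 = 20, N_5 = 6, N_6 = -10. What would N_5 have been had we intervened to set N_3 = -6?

do(N_3=-6) replaces the equation N_3 <- max(N_1, N_2) - 4 with the constant N_3 = -6.
N_2 = N_1 - 1  [with N_1=5]  = 4
N_4 = N_1·N_2  [with N_1=5, N_2=4]  = 20
N_5 = min(N_4, N_3) + 5  [with N_4=20, N_3=-6]  = -1

-1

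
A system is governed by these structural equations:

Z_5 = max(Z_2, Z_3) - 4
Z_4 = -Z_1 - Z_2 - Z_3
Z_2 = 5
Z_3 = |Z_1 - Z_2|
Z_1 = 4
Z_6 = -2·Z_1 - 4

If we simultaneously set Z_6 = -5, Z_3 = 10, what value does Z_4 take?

-19

Under do(Z_6 = -5, Z_3 = 10), each intervened variable's structural equation is replaced by its fixed value.
Z_4 = -Z_1 - Z_2 - Z_3  [with Z_1=4, Z_2=5, Z_3=10]  = -19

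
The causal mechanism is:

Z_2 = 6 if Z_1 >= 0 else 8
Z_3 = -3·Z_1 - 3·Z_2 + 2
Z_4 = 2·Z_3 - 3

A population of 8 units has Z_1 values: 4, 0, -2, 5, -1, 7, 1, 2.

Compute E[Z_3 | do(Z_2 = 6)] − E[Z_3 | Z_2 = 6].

3.5

Every unit gets Z_2=6 under the intervention. Z_3 values become -28, -16, -10, -31, -13, -37, -19, -22; E[Z_3|do(Z_2=6)] = -22.
E[Z_3|Z_2=6] averages over only the 6 units with Z_2=6 (Z_1 = 4, 0, 5, 7, 1, 2): Z_3 = -28, -16, -31, -37, -19, -22, mean -25.5.
Difference = -22 − (-25.5) = 3.5.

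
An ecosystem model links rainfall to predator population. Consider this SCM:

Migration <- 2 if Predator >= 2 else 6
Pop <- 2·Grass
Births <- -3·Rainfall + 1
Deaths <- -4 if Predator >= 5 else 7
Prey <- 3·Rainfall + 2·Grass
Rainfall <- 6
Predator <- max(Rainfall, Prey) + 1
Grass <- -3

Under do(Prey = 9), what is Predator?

10

The intervention breaks the incoming arrows to Prey: Prey <- 3·Rainfall + 2·Grass no longer applies, and Prey = 9.
Predator = max(Rainfall, Prey) + 1  [with Rainfall=6, Prey=9]  = 10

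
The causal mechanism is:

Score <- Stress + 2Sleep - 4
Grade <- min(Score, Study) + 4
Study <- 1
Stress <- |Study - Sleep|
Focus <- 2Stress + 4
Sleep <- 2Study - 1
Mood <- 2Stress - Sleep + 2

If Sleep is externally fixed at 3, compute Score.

do(Sleep=3) replaces the equation Sleep <- 2Study - 1 with the constant Sleep = 3.
Stress = |Study - Sleep|  [with Study=1, Sleep=3]  = 2
Score = Stress + 2Sleep - 4  [with Stress=2, Sleep=3]  = 4

4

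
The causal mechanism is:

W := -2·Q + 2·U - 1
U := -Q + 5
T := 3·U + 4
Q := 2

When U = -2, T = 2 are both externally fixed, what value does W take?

-9

The joint intervention fixes U = -2, T = 2, removing each variable's own equation.
W = -2·Q + 2·U - 1  [with Q=2, U=-2]  = -9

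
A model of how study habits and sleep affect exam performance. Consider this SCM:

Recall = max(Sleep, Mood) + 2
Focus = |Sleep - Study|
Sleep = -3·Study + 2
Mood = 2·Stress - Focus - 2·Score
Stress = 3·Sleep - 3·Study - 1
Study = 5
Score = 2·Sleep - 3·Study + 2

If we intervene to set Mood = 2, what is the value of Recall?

4

Intervening sets Mood = 2 and removes its equation (Mood = 2·Stress - Focus - 2·Score).
Sleep = -3·Study + 2  [with Study=5]  = -13
Recall = max(Sleep, Mood) + 2  [with Sleep=-13, Mood=2]  = 4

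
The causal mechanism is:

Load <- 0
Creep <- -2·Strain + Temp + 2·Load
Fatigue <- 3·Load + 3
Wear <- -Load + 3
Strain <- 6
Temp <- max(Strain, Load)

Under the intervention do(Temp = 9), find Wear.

do(Temp=9) replaces the equation Temp <- max(Strain, Load) with the constant Temp = 9.
Wear is not downstream of the intervention, so its value is determined by the original equations.
Wear = -Load + 3  [with Load=0]  = 3

3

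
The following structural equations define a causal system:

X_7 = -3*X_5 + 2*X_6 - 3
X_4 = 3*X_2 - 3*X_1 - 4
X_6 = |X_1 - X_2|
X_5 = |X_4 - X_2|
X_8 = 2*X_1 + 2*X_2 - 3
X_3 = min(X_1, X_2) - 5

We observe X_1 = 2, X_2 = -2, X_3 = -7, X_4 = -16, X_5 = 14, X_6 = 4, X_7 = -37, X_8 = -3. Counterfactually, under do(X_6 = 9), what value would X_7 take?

-27

Intervening sets X_6 = 9 and removes its equation (X_6 = |X_1 - X_2|).
X_4 = 3*X_2 - 3*X_1 - 4  [with X_2=-2, X_1=2]  = -16
X_5 = |X_4 - X_2|  [with X_4=-16, X_2=-2]  = 14
X_7 = -3*X_5 + 2*X_6 - 3  [with X_5=14, X_6=9]  = -27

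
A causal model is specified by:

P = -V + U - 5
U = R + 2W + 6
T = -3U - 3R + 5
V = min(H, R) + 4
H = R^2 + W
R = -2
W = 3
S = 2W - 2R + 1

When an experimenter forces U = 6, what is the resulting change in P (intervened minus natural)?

The intervention breaks the incoming arrows to U: U = R + 2W + 6 no longer applies, and U = 6.
H = R^2 + W  [with R=-2, W=3]  = 7
V = min(H, R) + 4  [with H=7, R=-2]  = 2
P = -V + U - 5  [with V=2, U=6]  = -1
Without intervention: H = R^2 + W  [with R=-2, W=3]  = 7; U = R + 2W + 6  [with R=-2, W=3]  = 10; V = min(H, R) + 4  [with H=7, R=-2]  = 2; P = -V + U - 5  [with V=2, U=10]  = 3.
Change = -1 − 3 = -4.

-4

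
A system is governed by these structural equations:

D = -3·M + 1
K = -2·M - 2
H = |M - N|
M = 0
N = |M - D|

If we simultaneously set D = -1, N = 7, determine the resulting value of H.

7

Setting D = -1, N = 7 by intervention discards those variables' equations.
H = |M - N|  [with M=0, N=7]  = 7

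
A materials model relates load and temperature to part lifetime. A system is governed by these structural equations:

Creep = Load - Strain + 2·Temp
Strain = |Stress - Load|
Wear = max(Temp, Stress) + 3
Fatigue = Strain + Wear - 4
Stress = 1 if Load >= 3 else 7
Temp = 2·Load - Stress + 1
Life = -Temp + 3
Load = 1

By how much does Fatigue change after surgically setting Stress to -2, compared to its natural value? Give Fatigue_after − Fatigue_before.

-5

Under do(Stress=-2), the mechanism Stress = 1 if Load >= 3 else 7 is discarded; Stress is fixed at -2.
Strain = |Stress - Load|  [with Stress=-2, Load=1]  = 3
Temp = 2·Load - Stress + 1  [with Load=1, Stress=-2]  = 5
Wear = max(Temp, Stress) + 3  [with Temp=5, Stress=-2]  = 8
Fatigue = Strain + Wear - 4  [with Strain=3, Wear=8]  = 7
Without intervention: Stress = 1 if Load >= 3 else 7  [with Load=1]  = 7; Strain = |Stress - Load|  [with Stress=7, Load=1]  = 6; Temp = 2·Load - Stress + 1  [with Load=1, Stress=7]  = -4; Wear = max(Temp, Stress) + 3  [with Temp=-4, Stress=7]  = 10; Fatigue = Strain + Wear - 4  [with Strain=6, Wear=10]  = 12.
Change = 7 − 12 = -5.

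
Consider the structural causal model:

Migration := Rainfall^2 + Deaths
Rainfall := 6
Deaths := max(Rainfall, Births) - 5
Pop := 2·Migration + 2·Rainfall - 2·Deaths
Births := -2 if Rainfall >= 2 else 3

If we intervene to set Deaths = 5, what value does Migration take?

The intervention breaks the incoming arrows to Deaths: Deaths := max(Rainfall, Births) - 5 no longer applies, and Deaths = 5.
Migration = Rainfall^2 + Deaths  [with Rainfall=6, Deaths=5]  = 41

41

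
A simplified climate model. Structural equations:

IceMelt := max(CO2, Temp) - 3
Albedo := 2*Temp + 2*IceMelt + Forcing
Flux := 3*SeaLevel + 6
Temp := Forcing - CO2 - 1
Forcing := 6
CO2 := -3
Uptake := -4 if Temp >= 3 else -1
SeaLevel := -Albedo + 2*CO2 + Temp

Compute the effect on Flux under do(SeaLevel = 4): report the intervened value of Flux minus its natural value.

102

Intervening sets SeaLevel = 4 and removes its equation (SeaLevel := -Albedo + 2*CO2 + Temp).
Flux = 3*SeaLevel + 6  [with SeaLevel=4]  = 18
Without intervention: Temp = Forcing - CO2 - 1  [with Forcing=6, CO2=-3]  = 8; IceMelt = max(CO2, Temp) - 3  [with CO2=-3, Temp=8]  = 5; Albedo = 2*Temp + 2*IceMelt + Forcing  [with Temp=8, IceMelt=5, Forcing=6]  = 32; SeaLevel = -Albedo + 2*CO2 + Temp  [with Albedo=32, CO2=-3, Temp=8]  = -30; Flux = 3*SeaLevel + 6  [with SeaLevel=-30]  = -84.
Change = 18 − (-84) = 102.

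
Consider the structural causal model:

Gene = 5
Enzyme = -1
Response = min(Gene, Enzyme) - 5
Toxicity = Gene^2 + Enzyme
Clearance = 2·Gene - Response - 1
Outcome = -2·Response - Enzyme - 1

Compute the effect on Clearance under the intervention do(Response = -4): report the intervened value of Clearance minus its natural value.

do(Response=-4) replaces the equation Response = min(Gene, Enzyme) - 5 with the constant Response = -4.
Clearance = 2·Gene - Response - 1  [with Gene=5, Response=-4]  = 13
Without intervention: Response = min(Gene, Enzyme) - 5  [with Gene=5, Enzyme=-1]  = -6; Clearance = 2·Gene - Response - 1  [with Gene=5, Response=-6]  = 15.
Change = 13 − 15 = -2.

-2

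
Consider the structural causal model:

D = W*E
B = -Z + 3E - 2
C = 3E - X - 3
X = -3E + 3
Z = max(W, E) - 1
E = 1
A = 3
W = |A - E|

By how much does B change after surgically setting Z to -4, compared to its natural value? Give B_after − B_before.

Intervening sets Z = -4 and removes its equation (Z = max(W, E) - 1).
B = -Z + 3E - 2  [with Z=-4, E=1]  = 5
Without intervention: W = |A - E|  [with A=3, E=1]  = 2; Z = max(W, E) - 1  [with W=2, E=1]  = 1; B = -Z + 3E - 2  [with Z=1, E=1]  = 0.
Change = 5 − 0 = 5.

5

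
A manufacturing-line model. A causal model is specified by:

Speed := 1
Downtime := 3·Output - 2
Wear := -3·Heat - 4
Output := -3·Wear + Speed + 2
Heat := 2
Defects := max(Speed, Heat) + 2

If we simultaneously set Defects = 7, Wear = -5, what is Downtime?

52

The joint intervention fixes Defects = 7, Wear = -5, removing each variable's own equation.
Output = -3·Wear + Speed + 2  [with Wear=-5, Speed=1]  = 18
Downtime = 3·Output - 2  [with Output=18]  = 52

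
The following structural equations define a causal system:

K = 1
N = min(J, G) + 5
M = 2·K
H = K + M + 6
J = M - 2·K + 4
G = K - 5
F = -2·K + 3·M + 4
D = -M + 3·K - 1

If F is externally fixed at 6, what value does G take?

-4

Under do(F=6), the mechanism F = -2·K + 3·M + 4 is discarded; F is fixed at 6.
Since G is not a descendant of the intervened variable, it is unaffected.
G = K - 5  [with K=1]  = -4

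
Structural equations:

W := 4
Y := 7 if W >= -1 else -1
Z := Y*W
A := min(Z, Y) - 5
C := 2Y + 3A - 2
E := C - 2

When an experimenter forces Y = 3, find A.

-2

Under do(Y=3), the mechanism Y := 7 if W >= -1 else -1 is discarded; Y is fixed at 3.
Z = Y*W  [with Y=3, W=4]  = 12
A = min(Z, Y) - 5  [with Z=12, Y=3]  = -2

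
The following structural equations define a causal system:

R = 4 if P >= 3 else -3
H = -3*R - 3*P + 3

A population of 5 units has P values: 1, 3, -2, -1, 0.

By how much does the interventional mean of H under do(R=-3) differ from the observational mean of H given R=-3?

Every unit gets R=-3 under the intervention. H values become 9, 3, 18, 15, 12; E[H|do(R=-3)] = 11.4.
Observing R=-3 restricts to units where R's equation naturally yields -3: P ∈ {1, -2, -1, 0}. In that subpopulation H = 9, 18, 15, 12, mean 13.5.
Difference = 11.4 − 13.5 = -2.1.

-2.1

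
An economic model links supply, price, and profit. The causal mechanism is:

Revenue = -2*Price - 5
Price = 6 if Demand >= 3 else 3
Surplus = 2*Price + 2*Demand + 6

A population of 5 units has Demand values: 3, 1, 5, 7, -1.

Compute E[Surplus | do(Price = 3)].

18

Every unit gets Price=3 under the intervention. Surplus values become 18, 14, 22, 26, 10; E[Surplus|do(Price=3)] = 18.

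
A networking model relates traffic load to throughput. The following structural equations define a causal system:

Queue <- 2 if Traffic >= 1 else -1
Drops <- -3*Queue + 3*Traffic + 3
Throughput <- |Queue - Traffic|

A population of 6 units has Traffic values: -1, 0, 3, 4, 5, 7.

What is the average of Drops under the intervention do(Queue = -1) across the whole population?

15

do(Queue=-1) breaks Queue's dependence on Traffic. With Queue=-1 fixed, Drops across the units is 3, 6, 15, 18, 21, 27, mean 15.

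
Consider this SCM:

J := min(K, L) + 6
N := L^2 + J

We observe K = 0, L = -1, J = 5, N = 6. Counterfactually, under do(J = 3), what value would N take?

4

The intervention breaks the incoming arrows to J: J := min(K, L) + 6 no longer applies, and J = 3.
N = L^2 + J  [with L=-1, J=3]  = 4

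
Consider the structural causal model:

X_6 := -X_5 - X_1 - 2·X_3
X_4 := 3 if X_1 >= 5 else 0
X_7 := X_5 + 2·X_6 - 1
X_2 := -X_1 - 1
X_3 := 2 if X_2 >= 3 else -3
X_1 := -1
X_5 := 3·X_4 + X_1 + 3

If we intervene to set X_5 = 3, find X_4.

0

The intervention breaks the incoming arrows to X_5: X_5 := 3·X_4 + X_1 + 3 no longer applies, and X_5 = 3.
Since X_4 is not a descendant of the intervened variable, it is unaffected.
X_4 = 3 if X_1 >= 5 else 0  [with X_1=-1]  = 0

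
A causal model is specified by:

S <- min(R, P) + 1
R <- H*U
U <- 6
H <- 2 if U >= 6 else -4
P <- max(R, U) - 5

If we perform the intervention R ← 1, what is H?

Under do(R=1), the mechanism R <- H*U is discarded; R is fixed at 1.
Since H is not a descendant of the intervened variable, it is unaffected.
H = 2 if U >= 6 else -4  [with U=6]  = 2

2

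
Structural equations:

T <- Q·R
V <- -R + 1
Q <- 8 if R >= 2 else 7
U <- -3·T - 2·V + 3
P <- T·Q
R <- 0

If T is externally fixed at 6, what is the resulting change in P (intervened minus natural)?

Intervening sets T = 6 and removes its equation (T <- Q·R).
Q = 8 if R >= 2 else 7  [with R=0]  = 7
P = T·Q  [with T=6, Q=7]  = 42
Without intervention: Q = 8 if R >= 2 else 7  [with R=0]  = 7; T = Q·R  [with Q=7, R=0]  = 0; P = T·Q  [with T=0, Q=7]  = 0.
Change = 42 − 0 = 42.

42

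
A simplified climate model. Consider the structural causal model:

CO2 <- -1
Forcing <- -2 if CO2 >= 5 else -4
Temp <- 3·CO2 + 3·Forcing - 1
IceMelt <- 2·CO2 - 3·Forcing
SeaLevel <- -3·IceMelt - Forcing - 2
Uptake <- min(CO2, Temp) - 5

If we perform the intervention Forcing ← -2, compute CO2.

Under do(Forcing=-2), the mechanism Forcing <- -2 if CO2 >= 5 else -4 is discarded; Forcing is fixed at -2.
CO2 is not downstream of the intervention, so its value is determined by the original equations.

-1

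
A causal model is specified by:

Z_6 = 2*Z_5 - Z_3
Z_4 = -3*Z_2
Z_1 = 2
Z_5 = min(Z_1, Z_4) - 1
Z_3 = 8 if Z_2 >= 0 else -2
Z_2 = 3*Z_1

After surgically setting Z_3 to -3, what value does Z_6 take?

-35

The intervention breaks the incoming arrows to Z_3: Z_3 = 8 if Z_2 >= 0 else -2 no longer applies, and Z_3 = -3.
Z_2 = 3*Z_1  [with Z_1=2]  = 6
Z_4 = -3*Z_2  [with Z_2=6]  = -18
Z_5 = min(Z_1, Z_4) - 1  [with Z_1=2, Z_4=-18]  = -19
Z_6 = 2*Z_5 - Z_3  [with Z_5=-19, Z_3=-3]  = -35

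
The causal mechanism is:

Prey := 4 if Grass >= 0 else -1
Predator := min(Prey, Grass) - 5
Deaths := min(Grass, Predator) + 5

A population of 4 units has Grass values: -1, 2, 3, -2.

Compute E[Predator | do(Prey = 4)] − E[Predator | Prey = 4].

-2

Every unit gets Prey=4 under the intervention. Predator values become -6, -3, -2, -7; E[Predator|do(Prey=4)] = -4.5.
Observing Prey=4 restricts to units where Prey's equation naturally yields 4: Grass ∈ {2, 3}. In that subpopulation Predator = -3, -2, mean -2.5.
Difference = -4.5 − (-2.5) = -2.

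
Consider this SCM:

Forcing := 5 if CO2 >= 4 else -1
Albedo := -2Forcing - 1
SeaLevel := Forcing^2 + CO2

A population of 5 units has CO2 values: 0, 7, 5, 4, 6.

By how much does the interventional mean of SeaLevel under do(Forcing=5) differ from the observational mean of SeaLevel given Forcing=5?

Every unit gets Forcing=5 under the intervention. SeaLevel values become 25, 32, 30, 29, 31; E[SeaLevel|do(Forcing=5)] = 29.4.
E[SeaLevel|Forcing=5] averages over only the 4 units with Forcing=5 (CO2 = 7, 5, 4, 6): SeaLevel = 32, 30, 29, 31, mean 30.5.
Difference = 29.4 − 30.5 = -1.1.

-1.1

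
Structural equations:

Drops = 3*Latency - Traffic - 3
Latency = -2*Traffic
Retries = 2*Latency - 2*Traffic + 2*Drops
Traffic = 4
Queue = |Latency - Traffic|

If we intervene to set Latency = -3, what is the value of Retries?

-46

do(Latency=-3) replaces the equation Latency = -2*Traffic with the constant Latency = -3.
Drops = 3*Latency - Traffic - 3  [with Latency=-3, Traffic=4]  = -16
Retries = 2*Latency - 2*Traffic + 2*Drops  [with Latency=-3, Traffic=4, Drops=-16]  = -46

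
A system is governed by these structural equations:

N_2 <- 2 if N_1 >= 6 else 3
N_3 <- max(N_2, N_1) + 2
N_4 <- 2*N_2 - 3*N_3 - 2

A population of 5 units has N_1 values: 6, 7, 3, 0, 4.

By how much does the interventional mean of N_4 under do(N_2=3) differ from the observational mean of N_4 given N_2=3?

-3.8

The intervention sets N_2=3 in all 5 units regardless of N_1. Recomputing N_4 per unit gives -20, -23, -11, -11, -14; average -15.8.
Conditioning on N_2=3 selects the 3 unit(s) with N_1 ∈ {3, 0, 4}. Their N_4 values: -11, -11, -14. Mean = -12.
Difference = -15.8 − (-12) = -3.8.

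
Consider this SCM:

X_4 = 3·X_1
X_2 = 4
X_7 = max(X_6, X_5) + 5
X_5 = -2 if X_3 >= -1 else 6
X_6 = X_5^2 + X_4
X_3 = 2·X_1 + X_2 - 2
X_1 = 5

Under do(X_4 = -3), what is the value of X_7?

The intervention breaks the incoming arrows to X_4: X_4 = 3·X_1 no longer applies, and X_4 = -3.
X_3 = 2·X_1 + X_2 - 2  [with X_1=5, X_2=4]  = 12
X_5 = -2 if X_3 >= -1 else 6  [with X_3=12]  = -2
X_6 = X_5^2 + X_4  [with X_5=-2, X_4=-3]  = 1
X_7 = max(X_6, X_5) + 5  [with X_6=1, X_5=-2]  = 6

6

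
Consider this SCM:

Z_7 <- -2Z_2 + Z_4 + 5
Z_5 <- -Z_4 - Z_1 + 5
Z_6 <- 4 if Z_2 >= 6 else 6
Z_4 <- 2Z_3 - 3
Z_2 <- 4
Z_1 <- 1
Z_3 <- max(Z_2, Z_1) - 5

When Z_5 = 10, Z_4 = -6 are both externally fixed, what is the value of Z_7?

Setting Z_5 = 10, Z_4 = -6 by intervention discards those variables' equations.
Z_7 = -2Z_2 + Z_4 + 5  [with Z_2=4, Z_4=-6]  = -9

-9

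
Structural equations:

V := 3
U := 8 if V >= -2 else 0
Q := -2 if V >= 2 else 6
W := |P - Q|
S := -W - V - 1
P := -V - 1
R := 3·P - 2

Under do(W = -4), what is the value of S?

0

Intervening sets W = -4 and removes its equation (W := |P - Q|).
S = -W - V - 1  [with W=-4, V=3]  = 0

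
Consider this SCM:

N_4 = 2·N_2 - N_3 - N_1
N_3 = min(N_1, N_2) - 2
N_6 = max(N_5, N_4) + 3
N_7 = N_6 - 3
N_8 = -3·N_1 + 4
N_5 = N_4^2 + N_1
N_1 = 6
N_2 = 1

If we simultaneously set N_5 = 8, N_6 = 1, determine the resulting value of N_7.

Under do(N_5 = 8, N_6 = 1), each intervened variable's structural equation is replaced by its fixed value.
N_7 = N_6 - 3  [with N_6=1]  = -2

-2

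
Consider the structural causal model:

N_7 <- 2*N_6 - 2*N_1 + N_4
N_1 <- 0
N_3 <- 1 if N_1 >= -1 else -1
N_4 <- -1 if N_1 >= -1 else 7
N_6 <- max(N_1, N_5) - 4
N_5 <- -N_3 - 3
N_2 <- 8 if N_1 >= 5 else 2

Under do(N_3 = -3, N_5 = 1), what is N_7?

-7

Under do(N_3 = -3, N_5 = 1), each intervened variable's structural equation is replaced by its fixed value.
N_4 = -1 if N_1 >= -1 else 7  [with N_1=0]  = -1
N_6 = max(N_1, N_5) - 4  [with N_1=0, N_5=1]  = -3
N_7 = 2*N_6 - 2*N_1 + N_4  [with N_6=-3, N_1=0, N_4=-1]  = -7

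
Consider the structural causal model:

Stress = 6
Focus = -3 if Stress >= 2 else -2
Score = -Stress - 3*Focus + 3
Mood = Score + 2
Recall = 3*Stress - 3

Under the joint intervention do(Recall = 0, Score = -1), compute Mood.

Under do(Recall = 0, Score = -1), each intervened variable's structural equation is replaced by its fixed value.
Mood = Score + 2  [with Score=-1]  = 1

1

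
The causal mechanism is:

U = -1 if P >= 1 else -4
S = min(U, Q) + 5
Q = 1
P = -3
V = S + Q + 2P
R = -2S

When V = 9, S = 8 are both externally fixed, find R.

-16

Setting V = 9, S = 8 by intervention discards those variables' equations.
R = -2S  [with S=8]  = -16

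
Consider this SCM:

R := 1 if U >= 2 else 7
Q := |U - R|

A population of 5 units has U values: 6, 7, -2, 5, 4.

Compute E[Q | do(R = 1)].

4.2

Under do(R=1), R's equation is replaced by R=1 for every unit. Per-unit Q: 5, 6, 3, 4, 3. Mean = 4.2.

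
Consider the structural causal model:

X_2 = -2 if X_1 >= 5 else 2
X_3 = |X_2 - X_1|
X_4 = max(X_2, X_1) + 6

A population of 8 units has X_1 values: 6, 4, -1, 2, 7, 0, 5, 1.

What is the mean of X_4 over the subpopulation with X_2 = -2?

12

Conditioning on X_2=-2 selects the 3 unit(s) with X_1 ∈ {6, 7, 5}. Their X_4 values: 12, 13, 11. Mean = 12.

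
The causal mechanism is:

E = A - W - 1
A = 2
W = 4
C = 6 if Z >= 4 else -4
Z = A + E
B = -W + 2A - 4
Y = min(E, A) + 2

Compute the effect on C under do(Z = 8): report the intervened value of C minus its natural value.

Intervening sets Z = 8 and removes its equation (Z = A + E).
C = 6 if Z >= 4 else -4  [with Z=8]  = 6
Without intervention: E = A - W - 1  [with A=2, W=4]  = -3; Z = A + E  [with A=2, E=-3]  = -1; C = 6 if Z >= 4 else -4  [with Z=-1]  = -4.
Change = 6 − (-4) = 10.

10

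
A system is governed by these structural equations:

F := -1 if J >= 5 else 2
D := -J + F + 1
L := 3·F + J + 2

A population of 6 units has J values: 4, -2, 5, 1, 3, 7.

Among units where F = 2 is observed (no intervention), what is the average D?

Observing F=2 restricts to units where F's equation naturally yields 2: J ∈ {4, -2, 1, 3}. In that subpopulation D = -1, 5, 2, 0, mean 1.5.

1.5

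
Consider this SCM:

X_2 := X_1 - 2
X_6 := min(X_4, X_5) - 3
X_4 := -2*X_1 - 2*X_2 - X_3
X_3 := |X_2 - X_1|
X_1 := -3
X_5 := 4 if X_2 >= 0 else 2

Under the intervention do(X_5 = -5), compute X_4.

The intervention breaks the incoming arrows to X_5: X_5 := 4 if X_2 >= 0 else 2 no longer applies, and X_5 = -5.
Since X_4 is not a descendant of the intervened variable, it is unaffected.
X_2 = X_1 - 2  [with X_1=-3]  = -5
X_3 = |X_2 - X_1|  [with X_2=-5, X_1=-3]  = 2
X_4 = -2*X_1 - 2*X_2 - X_3  [with X_1=-3, X_2=-5, X_3=2]  = 14

14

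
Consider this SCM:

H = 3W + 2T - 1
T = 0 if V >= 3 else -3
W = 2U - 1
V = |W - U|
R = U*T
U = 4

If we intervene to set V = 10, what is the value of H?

20

The intervention breaks the incoming arrows to V: V = |W - U| no longer applies, and V = 10.
W = 2U - 1  [with U=4]  = 7
T = 0 if V >= 3 else -3  [with V=10]  = 0
H = 3W + 2T - 1  [with W=7, T=0]  = 20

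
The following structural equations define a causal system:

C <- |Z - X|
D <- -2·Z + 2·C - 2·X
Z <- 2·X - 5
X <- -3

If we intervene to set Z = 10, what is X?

-3

Under do(Z=10), the mechanism Z <- 2·X - 5 is discarded; Z is fixed at 10.
X is not downstream of the intervention, so its value is determined by the original equations.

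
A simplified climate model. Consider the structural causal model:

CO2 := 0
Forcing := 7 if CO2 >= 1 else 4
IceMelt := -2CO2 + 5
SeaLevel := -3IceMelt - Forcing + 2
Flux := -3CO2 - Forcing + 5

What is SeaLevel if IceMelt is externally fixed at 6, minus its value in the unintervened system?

-3

The intervention breaks the incoming arrows to IceMelt: IceMelt := -2CO2 + 5 no longer applies, and IceMelt = 6.
Forcing = 7 if CO2 >= 1 else 4  [with CO2=0]  = 4
SeaLevel = -3IceMelt - Forcing + 2  [with IceMelt=6, Forcing=4]  = -20
Without intervention: Forcing = 7 if CO2 >= 1 else 4  [with CO2=0]  = 4; IceMelt = -2CO2 + 5  [with CO2=0]  = 5; SeaLevel = -3IceMelt - Forcing + 2  [with IceMelt=5, Forcing=4]  = -17.
Change = -20 − (-17) = -3.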